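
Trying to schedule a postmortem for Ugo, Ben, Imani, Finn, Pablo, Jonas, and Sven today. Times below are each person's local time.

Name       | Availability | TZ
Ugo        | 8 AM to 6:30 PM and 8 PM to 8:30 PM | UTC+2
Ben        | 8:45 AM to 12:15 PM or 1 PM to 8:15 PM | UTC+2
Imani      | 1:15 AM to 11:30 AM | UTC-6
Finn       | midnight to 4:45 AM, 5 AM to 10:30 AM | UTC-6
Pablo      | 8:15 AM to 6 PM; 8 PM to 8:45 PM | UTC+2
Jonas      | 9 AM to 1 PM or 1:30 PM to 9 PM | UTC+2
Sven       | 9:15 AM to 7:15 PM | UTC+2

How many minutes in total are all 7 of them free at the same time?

450

Ugo in UTC: 06:00-16:30, 18:00-18:30 (subtract 2h to convert from UTC+2).
Ben in UTC: 06:45-10:15, 11:00-18:15 (subtract 2h to convert from UTC+2).
Imani in UTC: 07:15-17:30 (add 6h to convert from UTC-6).
Finn in UTC: 06:00-10:45, 11:00-16:30 (add 6h to convert from UTC-6).
Pablo in UTC: 06:15-16:00, 18:00-18:45 (subtract 2h to convert from UTC+2).
Jonas in UTC: 07:00-11:00, 11:30-19:00 (subtract 2h to convert from UTC+2).
Sven in UTC: 07:15-17:15 (subtract 2h to convert from UTC+2).
Ugo ∩ Ben: 06:45-10:15, 11:00-16:30, 18:00-18:15.
Ugo ∩ Ben ∩ Imani: 07:15-10:15, 11:00-16:30.
Ugo ∩ Ben ∩ Imani ∩ Finn: 07:15-10:15, 11:00-16:30.
Ugo ∩ Ben ∩ Imani ∩ Finn ∩ Pablo: 07:15-10:15, 11:00-16:00.
Ugo ∩ Ben ∩ Imani ∩ Finn ∩ Pablo ∩ Jonas: 07:15-10:15, 11:30-16:00.
Ugo ∩ Ben ∩ Imani ∩ Finn ∩ Pablo ∩ Jonas ∩ Sven: 07:15-10:15, 11:30-16:00.
So the common availability across everyone is 07:15-10:15, 11:30-16:00.
Summing the common windows: 180 + 270 = 450 minutes.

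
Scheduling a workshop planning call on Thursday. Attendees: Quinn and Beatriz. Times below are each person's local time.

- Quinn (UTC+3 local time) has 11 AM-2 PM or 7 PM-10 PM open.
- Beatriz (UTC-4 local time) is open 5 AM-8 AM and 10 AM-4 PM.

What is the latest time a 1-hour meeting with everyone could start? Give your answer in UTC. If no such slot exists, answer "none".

Quinn in UTC: 08:00-11:00, 16:00-19:00 (subtract 3h to convert from UTC+3).
Beatriz in UTC: 09:00-12:00, 14:00-20:00 (add 4h to convert from UTC-4).
Quinn ∩ Beatriz: 09:00-11:00, 16:00-19:00.
Those are the intersection windows.
The last common window of at least 60 minutes is 16:00-19:00; a 60-minute meeting can start as late as 18:00 and still end by 19:00.

18:00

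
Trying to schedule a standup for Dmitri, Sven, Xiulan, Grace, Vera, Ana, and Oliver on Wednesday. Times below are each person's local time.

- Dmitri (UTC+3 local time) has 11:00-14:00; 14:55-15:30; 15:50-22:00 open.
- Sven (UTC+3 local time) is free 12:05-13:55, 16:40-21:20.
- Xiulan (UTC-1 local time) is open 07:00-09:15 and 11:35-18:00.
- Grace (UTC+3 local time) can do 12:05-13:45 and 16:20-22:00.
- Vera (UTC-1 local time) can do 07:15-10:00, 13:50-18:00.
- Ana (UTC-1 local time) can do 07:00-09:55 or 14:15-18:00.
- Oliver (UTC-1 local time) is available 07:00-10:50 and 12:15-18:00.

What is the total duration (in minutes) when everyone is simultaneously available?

Dmitri in UTC: 08:00-11:00, 11:55-12:30, 12:50-19:00 (subtract 3h to convert from UTC+3).
Sven in UTC: 09:05-10:55, 13:40-18:20 (subtract 3h to convert from UTC+3).
Xiulan in UTC: 08:00-10:15, 12:35-19:00 (add 1h to convert from UTC-1).
Grace in UTC: 09:05-10:45, 13:20-19:00 (subtract 3h to convert from UTC+3).
Vera in UTC: 08:15-11:00, 14:50-19:00 (add 1h to convert from UTC-1).
Ana in UTC: 08:00-10:55, 15:15-19:00 (add 1h to convert from UTC-1).
Oliver in UTC: 08:00-11:50, 13:15-19:00 (add 1h to convert from UTC-1).
Dmitri ∩ Sven: 09:05-10:55, 13:40-18:20.
Dmitri ∩ Sven ∩ Xiulan: 09:05-10:15, 13:40-18:20.
Dmitri ∩ Sven ∩ Xiulan ∩ Grace: 09:05-10:15, 13:40-18:20.
Dmitri ∩ Sven ∩ Xiulan ∩ Grace ∩ Vera: 09:05-10:15, 14:50-18:20.
Dmitri ∩ Sven ∩ Xiulan ∩ Grace ∩ Vera ∩ Ana: 09:05-10:15, 15:15-18:20.
Dmitri ∩ Sven ∩ Xiulan ∩ Grace ∩ Vera ∩ Ana ∩ Oliver: 09:05-10:15, 15:15-18:20.
Those are the intersection windows.
Summing the common windows: 70 + 185 = 255 minutes.

255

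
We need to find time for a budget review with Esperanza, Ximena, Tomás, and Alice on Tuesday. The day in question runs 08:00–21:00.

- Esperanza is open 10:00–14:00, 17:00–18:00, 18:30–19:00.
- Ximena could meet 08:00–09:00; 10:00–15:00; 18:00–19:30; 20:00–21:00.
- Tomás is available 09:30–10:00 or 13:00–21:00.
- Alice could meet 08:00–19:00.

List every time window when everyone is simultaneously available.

13:00-14:00, 18:30-19:00

Esperanza ∩ Ximena: 10:00-14:00, 18:30-19:00.
Esperanza ∩ Ximena ∩ Tomás: 13:00-14:00, 18:30-19:00.
Esperanza ∩ Ximena ∩ Tomás ∩ Alice: 13:00-14:00, 18:30-19:00.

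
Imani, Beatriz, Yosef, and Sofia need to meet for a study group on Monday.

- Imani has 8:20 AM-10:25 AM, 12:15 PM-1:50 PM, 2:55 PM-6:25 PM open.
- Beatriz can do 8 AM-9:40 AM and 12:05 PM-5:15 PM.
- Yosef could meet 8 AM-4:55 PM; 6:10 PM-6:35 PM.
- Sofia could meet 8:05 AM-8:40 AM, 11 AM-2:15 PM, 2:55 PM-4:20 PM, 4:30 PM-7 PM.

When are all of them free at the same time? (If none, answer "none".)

Imani ∩ Beatriz: 08:20-09:40, 12:15-13:50, 14:55-17:15.
Imani ∩ Beatriz ∩ Yosef: 08:20-09:40, 12:15-13:50, 14:55-16:55.
Imani ∩ Beatriz ∩ Yosef ∩ Sofia: 08:20-08:40, 12:15-13:50, 14:55-16:20, 16:30-16:55.

08:20-08:40, 12:15-13:50, 14:55-16:20, 16:30-16:55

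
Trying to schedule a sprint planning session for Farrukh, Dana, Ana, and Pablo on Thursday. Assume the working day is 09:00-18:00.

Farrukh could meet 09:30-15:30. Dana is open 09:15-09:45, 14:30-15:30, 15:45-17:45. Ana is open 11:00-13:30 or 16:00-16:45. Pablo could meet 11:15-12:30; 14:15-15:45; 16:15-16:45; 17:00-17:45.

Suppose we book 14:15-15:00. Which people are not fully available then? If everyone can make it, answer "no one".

Farrukh: free for 14:15-15:00. Dana: not fully free for 14:15-15:00. Ana: not fully free for 14:15-15:00. Pablo: free for 14:15-15:00.

Ana, Dana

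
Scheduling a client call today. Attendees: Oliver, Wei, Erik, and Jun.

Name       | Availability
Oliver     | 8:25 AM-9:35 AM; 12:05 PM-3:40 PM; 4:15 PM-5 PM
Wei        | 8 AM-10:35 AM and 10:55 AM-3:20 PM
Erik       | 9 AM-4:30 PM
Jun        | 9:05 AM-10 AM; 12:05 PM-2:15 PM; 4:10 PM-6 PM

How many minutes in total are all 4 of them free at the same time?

Oliver ∩ Wei: 08:25-09:35, 12:05-15:20.
Oliver ∩ Wei ∩ Erik: 09:00-09:35, 12:05-15:20.
Oliver ∩ Wei ∩ Erik ∩ Jun: 09:05-09:35, 12:05-14:15.
So the common availability across everyone is 09:05-09:35, 12:05-14:15.
Summing the common windows: 30 + 130 = 160 minutes.

160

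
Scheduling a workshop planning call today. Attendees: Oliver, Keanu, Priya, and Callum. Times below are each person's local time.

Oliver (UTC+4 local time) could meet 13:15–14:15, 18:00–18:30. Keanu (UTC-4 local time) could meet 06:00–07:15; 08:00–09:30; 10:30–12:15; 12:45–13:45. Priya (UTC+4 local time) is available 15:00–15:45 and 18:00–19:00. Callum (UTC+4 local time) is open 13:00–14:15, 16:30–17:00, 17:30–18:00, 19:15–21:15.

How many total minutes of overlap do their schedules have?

Oliver in UTC: 09:15-10:15, 14:00-14:30 (subtract 4h to convert from UTC+4).
Keanu in UTC: 10:00-11:15, 12:00-13:30, 14:30-16:15, 16:45-17:45 (add 4h to convert from UTC-4).
Priya in UTC: 11:00-11:45, 14:00-15:00 (subtract 4h to convert from UTC+4).
Callum in UTC: 09:00-10:15, 12:30-13:00, 13:30-14:00, 15:15-17:15 (subtract 4h to convert from UTC+4).
Oliver ∩ Keanu: 10:00-10:15.
Oliver ∩ Keanu ∩ Priya: ∅.
Oliver ∩ Keanu ∩ Priya ∩ Callum: ∅.
There is no time when everyone is free.
There is no common window, so the total is 0 minutes.

0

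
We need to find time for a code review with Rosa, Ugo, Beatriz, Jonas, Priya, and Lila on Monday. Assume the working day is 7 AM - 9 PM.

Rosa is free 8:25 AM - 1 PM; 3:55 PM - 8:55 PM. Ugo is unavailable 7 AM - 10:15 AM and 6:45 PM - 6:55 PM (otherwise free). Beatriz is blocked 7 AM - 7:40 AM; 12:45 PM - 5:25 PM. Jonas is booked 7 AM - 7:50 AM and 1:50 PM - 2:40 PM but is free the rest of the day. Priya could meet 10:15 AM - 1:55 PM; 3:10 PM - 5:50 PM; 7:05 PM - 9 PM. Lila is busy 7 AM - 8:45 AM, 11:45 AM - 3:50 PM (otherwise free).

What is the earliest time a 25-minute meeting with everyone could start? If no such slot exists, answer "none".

10:15

Rosa free: 08:25-13:00, 15:55-20:55.
Ugo free: 10:15-18:45, 18:55-21:00 (invert busy blocks within the working day).
Beatriz free: 07:40-12:45, 17:25-21:00 (invert busy blocks within the working day).
Jonas free: 07:50-13:50, 14:40-21:00 (invert busy blocks within the working day).
Priya free: 10:15-13:55, 15:10-17:50, 19:05-21:00.
Lila free: 08:45-11:45, 15:50-21:00 (invert busy blocks within the working day).
Rosa ∩ Ugo: 10:15-13:00, 15:55-18:45, 18:55-20:55.
Rosa ∩ Ugo ∩ Beatriz: 10:15-12:45, 17:25-18:45, 18:55-20:55.
Rosa ∩ Ugo ∩ Beatriz ∩ Jonas: 10:15-12:45, 17:25-18:45, 18:55-20:55.
Rosa ∩ Ugo ∩ Beatriz ∩ Jonas ∩ Priya: 10:15-12:45, 17:25-17:50, 19:05-20:55.
Rosa ∩ Ugo ∩ Beatriz ∩ Jonas ∩ Priya ∩ Lila: 10:15-11:45, 17:25-17:50, 19:05-20:55.
The first common window of at least 25 minutes is 10:15-11:45, so the earliest start is 10:15.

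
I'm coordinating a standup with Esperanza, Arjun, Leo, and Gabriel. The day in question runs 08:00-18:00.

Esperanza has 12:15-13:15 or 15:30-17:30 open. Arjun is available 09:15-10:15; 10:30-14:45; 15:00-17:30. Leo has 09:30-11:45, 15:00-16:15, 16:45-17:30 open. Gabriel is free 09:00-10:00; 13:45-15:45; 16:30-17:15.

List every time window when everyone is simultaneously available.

15:30-15:45, 16:45-17:15

Esperanza ∩ Arjun: 12:15-13:15, 15:30-17:30.
Esperanza ∩ Arjun ∩ Leo: 15:30-16:15, 16:45-17:30.
Esperanza ∩ Arjun ∩ Leo ∩ Gabriel: 15:30-15:45, 16:45-17:15.
Those are the intersection windows.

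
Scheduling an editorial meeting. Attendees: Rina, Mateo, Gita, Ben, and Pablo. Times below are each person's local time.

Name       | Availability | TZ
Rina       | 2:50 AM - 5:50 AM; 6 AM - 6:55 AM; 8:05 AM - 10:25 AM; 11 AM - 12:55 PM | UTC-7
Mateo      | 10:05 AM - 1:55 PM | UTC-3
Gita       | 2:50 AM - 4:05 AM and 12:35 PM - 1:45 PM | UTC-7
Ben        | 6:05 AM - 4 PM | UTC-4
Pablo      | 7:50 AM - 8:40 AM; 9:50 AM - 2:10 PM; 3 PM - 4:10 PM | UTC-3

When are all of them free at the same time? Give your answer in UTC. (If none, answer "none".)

none

Rina in UTC: 09:50-12:50, 13:00-13:55, 15:05-17:25, 18:00-19:55 (add 7h to convert from UTC-7).
Mateo in UTC: 13:05-16:55 (add 3h to convert from UTC-3).
Gita in UTC: 09:50-11:05, 19:35-20:45 (add 7h to convert from UTC-7).
Ben in UTC: 10:05-20:00 (add 4h to convert from UTC-4).
Pablo in UTC: 10:50-11:40, 12:50-17:10, 18:00-19:10 (add 3h to convert from UTC-3).
Rina ∩ Mateo: 13:05-13:55, 15:05-16:55.
Rina ∩ Mateo ∩ Gita: ∅.
Rina ∩ Mateo ∩ Gita ∩ Ben: ∅.
Rina ∩ Mateo ∩ Gita ∩ Ben ∩ Pablo: ∅.
There is no time when everyone is free.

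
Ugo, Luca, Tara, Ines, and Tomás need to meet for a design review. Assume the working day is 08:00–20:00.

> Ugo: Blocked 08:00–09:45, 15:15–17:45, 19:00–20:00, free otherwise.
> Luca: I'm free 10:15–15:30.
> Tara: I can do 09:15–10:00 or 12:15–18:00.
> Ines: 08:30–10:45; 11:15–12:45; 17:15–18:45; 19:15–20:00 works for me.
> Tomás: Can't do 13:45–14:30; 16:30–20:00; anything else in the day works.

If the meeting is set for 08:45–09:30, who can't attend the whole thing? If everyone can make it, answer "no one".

Luca, Tara, Ugo

Ugo free: 09:45-15:15, 17:45-19:00 (invert busy blocks within the working day).
Luca free: 10:15-15:30.
Tara free: 09:15-10:00, 12:15-18:00.
Ines free: 08:30-10:45, 11:15-12:45, 17:15-18:45, 19:15-20:00.
Tomás free: 08:00-13:45, 14:30-16:30 (invert busy blocks within the working day).
Ugo: not fully free for 08:45-09:30. Luca: not fully free for 08:45-09:30. Tara: not fully free for 08:45-09:30. Ines: free for 08:45-09:30. Tomás: free for 08:45-09:30.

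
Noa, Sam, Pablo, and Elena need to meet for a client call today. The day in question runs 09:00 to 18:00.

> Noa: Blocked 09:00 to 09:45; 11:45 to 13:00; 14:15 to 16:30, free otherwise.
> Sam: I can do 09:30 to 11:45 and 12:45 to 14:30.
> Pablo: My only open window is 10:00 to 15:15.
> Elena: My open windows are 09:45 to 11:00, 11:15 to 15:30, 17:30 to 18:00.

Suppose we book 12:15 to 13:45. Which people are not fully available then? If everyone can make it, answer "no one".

Noa free: 09:45-11:45, 13:00-14:15, 16:30-18:00 (invert busy blocks within the working day).
Sam free: 09:30-11:45, 12:45-14:30.
Pablo free: 10:00-15:15.
Elena free: 09:45-11:00, 11:15-15:30, 17:30-18:00.
Noa: not fully free for 12:15-13:45. Sam: not fully free for 12:15-13:45. Pablo: free for 12:15-13:45. Elena: free for 12:15-13:45.

Noa, Sam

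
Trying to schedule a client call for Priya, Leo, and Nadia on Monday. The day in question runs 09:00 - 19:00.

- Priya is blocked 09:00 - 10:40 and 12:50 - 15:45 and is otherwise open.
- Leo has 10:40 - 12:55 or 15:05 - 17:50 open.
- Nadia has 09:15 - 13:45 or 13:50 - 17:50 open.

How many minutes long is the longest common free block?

Priya free: 10:40-12:50, 15:45-19:00 (invert busy blocks within the working day).
Leo free: 10:40-12:55, 15:05-17:50.
Nadia free: 09:15-13:45, 13:50-17:50.
Priya ∩ Leo: 10:40-12:50, 15:45-17:50.
Priya ∩ Leo ∩ Nadia: 10:40-12:50, 15:45-17:50.
Those are the intersection windows.
The longest is 10:40-12:50 at 130 minutes.

130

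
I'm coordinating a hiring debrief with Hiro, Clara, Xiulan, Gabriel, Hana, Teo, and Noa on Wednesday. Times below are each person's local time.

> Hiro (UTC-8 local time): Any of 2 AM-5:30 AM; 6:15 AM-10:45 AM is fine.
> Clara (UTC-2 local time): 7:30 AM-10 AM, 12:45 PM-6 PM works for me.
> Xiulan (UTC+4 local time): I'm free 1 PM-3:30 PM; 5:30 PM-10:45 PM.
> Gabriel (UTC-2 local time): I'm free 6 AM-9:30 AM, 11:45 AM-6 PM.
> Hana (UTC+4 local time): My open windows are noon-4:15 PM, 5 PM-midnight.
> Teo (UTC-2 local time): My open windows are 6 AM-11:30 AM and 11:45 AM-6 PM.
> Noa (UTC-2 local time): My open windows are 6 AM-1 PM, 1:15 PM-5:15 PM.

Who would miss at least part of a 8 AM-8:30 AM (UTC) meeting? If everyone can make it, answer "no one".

Clara, Hiro, Xiulan

Hiro in UTC: 10:00-13:30, 14:15-18:45 (add 8h to convert from UTC-8).
Clara in UTC: 09:30-12:00, 14:45-20:00 (add 2h to convert from UTC-2).
Xiulan in UTC: 09:00-11:30, 13:30-18:45 (subtract 4h to convert from UTC+4).
Gabriel in UTC: 08:00-11:30, 13:45-20:00 (add 2h to convert from UTC-2).
Hana in UTC: 08:00-12:15, 13:00-20:00 (subtract 4h to convert from UTC+4).
Teo in UTC: 08:00-13:30, 13:45-20:00 (add 2h to convert from UTC-2).
Noa in UTC: 08:00-15:00, 15:15-19:15 (add 2h to convert from UTC-2).
Hiro: not fully free for 08:00-08:30. Clara: not fully free for 08:00-08:30. Xiulan: not fully free for 08:00-08:30. Gabriel: free for 08:00-08:30. Hana: free for 08:00-08:30. Teo: free for 08:00-08:30. Noa: free for 08:00-08:30.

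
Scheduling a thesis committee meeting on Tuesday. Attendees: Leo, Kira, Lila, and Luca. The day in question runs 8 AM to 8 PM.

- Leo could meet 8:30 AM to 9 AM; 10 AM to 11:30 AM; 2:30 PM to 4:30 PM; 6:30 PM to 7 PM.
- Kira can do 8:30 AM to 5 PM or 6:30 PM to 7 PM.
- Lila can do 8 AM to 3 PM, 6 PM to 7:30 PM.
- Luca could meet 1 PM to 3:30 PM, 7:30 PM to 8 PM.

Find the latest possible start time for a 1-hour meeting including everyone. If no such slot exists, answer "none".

Leo ∩ Kira: 08:30-09:00, 10:00-11:30, 14:30-16:30, 18:30-19:00.
Leo ∩ Kira ∩ Lila: 08:30-09:00, 10:00-11:30, 14:30-15:00, 18:30-19:00.
Leo ∩ Kira ∩ Lila ∩ Luca: 14:30-15:00.
Those are the intersection windows.
No common window is at least 60 minutes long.

none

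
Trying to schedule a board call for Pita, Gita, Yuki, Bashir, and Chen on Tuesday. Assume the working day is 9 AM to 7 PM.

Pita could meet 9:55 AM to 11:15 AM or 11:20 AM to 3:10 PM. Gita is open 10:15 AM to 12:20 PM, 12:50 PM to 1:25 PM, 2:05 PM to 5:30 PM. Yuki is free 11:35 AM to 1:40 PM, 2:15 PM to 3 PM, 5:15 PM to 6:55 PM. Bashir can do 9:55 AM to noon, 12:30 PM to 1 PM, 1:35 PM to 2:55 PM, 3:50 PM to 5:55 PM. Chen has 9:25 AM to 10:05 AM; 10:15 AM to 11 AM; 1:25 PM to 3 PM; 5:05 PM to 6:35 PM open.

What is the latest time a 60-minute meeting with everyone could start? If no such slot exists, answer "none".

Pita ∩ Gita: 10:15-11:15, 11:20-12:20, 12:50-13:25, 14:05-15:10.
Pita ∩ Gita ∩ Yuki: 11:35-12:20, 12:50-13:25, 14:15-15:00.
Pita ∩ Gita ∩ Yuki ∩ Bashir: 11:35-12:00, 12:50-13:00, 14:15-14:55.
Pita ∩ Gita ∩ Yuki ∩ Bashir ∩ Chen: 14:15-14:55.
No common window is at least 60 minutes long.

none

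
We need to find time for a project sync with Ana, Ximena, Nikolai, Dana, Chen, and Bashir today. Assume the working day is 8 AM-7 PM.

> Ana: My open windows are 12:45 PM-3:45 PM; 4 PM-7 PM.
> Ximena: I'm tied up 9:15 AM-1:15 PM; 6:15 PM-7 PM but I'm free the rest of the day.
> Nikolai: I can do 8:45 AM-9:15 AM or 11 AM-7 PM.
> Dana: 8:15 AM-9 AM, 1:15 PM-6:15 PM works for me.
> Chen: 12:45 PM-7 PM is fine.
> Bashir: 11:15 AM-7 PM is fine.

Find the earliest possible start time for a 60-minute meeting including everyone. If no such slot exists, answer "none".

13:15

Ana free: 12:45-15:45, 16:00-19:00.
Ximena free: 08:00-09:15, 13:15-18:15 (invert busy blocks within the working day).
Nikolai free: 08:45-09:15, 11:00-19:00.
Dana free: 08:15-09:00, 13:15-18:15.
Chen free: 12:45-19:00.
Bashir free: 11:15-19:00.
Ana ∩ Ximena: 13:15-15:45, 16:00-18:15.
Ana ∩ Ximena ∩ Nikolai: 13:15-15:45, 16:00-18:15.
Ana ∩ Ximena ∩ Nikolai ∩ Dana: 13:15-15:45, 16:00-18:15.
Ana ∩ Ximena ∩ Nikolai ∩ Dana ∩ Chen: 13:15-15:45, 16:00-18:15.
Ana ∩ Ximena ∩ Nikolai ∩ Dana ∩ Chen ∩ Bashir: 13:15-15:45, 16:00-18:15.
The first common window of at least 60 minutes is 13:15-15:45, so the earliest start is 13:15.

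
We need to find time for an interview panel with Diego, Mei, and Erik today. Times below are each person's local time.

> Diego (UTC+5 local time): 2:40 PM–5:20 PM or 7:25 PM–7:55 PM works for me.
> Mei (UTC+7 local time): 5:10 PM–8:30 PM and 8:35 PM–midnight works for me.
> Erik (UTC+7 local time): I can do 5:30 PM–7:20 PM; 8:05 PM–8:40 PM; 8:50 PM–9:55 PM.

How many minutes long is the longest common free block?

110

Diego in UTC: 09:40-12:20, 14:25-14:55 (subtract 5h to convert from UTC+5).
Mei in UTC: 10:10-13:30, 13:35-17:00 (subtract 7h to convert from UTC+7).
Erik in UTC: 10:30-12:20, 13:05-13:40, 13:50-14:55 (subtract 7h to convert from UTC+7).
Diego ∩ Mei: 10:10-12:20, 14:25-14:55.
Diego ∩ Mei ∩ Erik: 10:30-12:20, 14:25-14:55.
So the common availability across everyone is 10:30-12:20, 14:25-14:55.
The longest is 10:30-12:20 at 110 minutes.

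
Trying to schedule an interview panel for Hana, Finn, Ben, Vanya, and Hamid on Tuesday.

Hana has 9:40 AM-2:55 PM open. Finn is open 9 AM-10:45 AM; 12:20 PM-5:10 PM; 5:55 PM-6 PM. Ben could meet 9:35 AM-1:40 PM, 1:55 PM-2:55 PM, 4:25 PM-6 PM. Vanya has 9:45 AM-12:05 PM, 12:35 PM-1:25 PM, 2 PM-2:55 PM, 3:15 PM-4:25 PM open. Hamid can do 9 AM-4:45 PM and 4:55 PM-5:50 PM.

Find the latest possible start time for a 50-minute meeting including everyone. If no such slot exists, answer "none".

Hana ∩ Finn: 09:40-10:45, 12:20-14:55.
Hana ∩ Finn ∩ Ben: 09:40-10:45, 12:20-13:40, 13:55-14:55.
Hana ∩ Finn ∩ Ben ∩ Vanya: 09:45-10:45, 12:35-13:25, 14:00-14:55.
Hana ∩ Finn ∩ Ben ∩ Vanya ∩ Hamid: 09:45-10:45, 12:35-13:25, 14:00-14:55.
So the common availability across everyone is 09:45-10:45, 12:35-13:25, 14:00-14:55.
The last common window of at least 50 minutes is 14:00-14:55; a 50-minute meeting can start as late as 14:05 and still end by 14:55.

14:05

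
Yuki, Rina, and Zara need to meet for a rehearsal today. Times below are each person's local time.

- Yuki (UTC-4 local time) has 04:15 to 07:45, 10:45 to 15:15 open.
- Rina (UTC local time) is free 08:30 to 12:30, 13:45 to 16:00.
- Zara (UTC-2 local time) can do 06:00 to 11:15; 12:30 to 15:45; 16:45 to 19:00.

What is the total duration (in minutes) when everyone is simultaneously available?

Yuki in UTC: 08:15-11:45, 14:45-19:15 (add 4h to convert from UTC-4).
Rina in UTC: 08:30-12:30, 13:45-16:00.
Zara in UTC: 08:00-13:15, 14:30-17:45, 18:45-21:00 (add 2h to convert from UTC-2).
Yuki ∩ Rina: 08:30-11:45, 14:45-16:00.
Yuki ∩ Rina ∩ Zara: 08:30-11:45, 14:45-16:00.
So the common availability across everyone is 08:30-11:45, 14:45-16:00.
Summing the common windows: 195 + 75 = 270 minutes.

270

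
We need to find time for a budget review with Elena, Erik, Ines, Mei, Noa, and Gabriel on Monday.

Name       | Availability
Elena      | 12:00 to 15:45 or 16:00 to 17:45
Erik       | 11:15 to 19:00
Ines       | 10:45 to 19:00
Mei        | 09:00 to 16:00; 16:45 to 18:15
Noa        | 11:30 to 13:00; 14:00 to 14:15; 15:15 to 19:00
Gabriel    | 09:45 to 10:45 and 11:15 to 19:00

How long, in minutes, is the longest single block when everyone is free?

Elena ∩ Erik: 12:00-15:45, 16:00-17:45.
Elena ∩ Erik ∩ Ines: 12:00-15:45, 16:00-17:45.
Elena ∩ Erik ∩ Ines ∩ Mei: 12:00-15:45, 16:45-17:45.
Elena ∩ Erik ∩ Ines ∩ Mei ∩ Noa: 12:00-13:00, 14:00-14:15, 15:15-15:45, 16:45-17:45.
Elena ∩ Erik ∩ Ines ∩ Mei ∩ Noa ∩ Gabriel: 12:00-13:00, 14:00-14:15, 15:15-15:45, 16:45-17:45.
Those are the intersection windows.
The longest is 12:00-13:00 at 60 minutes.

60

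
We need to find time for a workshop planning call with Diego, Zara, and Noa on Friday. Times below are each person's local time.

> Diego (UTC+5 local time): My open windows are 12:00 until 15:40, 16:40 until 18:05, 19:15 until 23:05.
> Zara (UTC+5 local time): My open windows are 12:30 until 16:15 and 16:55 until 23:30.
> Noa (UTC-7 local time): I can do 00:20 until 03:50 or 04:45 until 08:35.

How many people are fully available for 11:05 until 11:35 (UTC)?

0

Diego in UTC: 07:00-10:40, 11:40-13:05, 14:15-18:05 (subtract 5h to convert from UTC+5).
Zara in UTC: 07:30-11:15, 11:55-18:30 (subtract 5h to convert from UTC+5).
Noa in UTC: 07:20-10:50, 11:45-15:35 (add 7h to convert from UTC-7).
nobody can make the full 11:05-11:35 slot — that's 0.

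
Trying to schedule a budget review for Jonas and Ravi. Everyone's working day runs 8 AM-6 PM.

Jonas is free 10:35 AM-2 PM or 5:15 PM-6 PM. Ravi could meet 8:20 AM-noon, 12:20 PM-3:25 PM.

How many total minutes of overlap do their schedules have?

185

Jonas ∩ Ravi: 10:35-12:00, 12:20-14:00.
Those are the intersection windows.
Summing the common windows: 85 + 100 = 185 minutes.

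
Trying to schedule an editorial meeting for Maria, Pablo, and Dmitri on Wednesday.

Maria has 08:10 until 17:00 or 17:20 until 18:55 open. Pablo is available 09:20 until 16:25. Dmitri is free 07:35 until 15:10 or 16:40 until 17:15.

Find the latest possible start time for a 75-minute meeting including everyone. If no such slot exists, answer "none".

Maria ∩ Pablo: 09:20-16:25.
Maria ∩ Pablo ∩ Dmitri: 09:20-15:10.
The last common window of at least 75 minutes is 09:20-15:10; a 75-minute meeting can start as late as 13:55 and still end by 15:10.

13:55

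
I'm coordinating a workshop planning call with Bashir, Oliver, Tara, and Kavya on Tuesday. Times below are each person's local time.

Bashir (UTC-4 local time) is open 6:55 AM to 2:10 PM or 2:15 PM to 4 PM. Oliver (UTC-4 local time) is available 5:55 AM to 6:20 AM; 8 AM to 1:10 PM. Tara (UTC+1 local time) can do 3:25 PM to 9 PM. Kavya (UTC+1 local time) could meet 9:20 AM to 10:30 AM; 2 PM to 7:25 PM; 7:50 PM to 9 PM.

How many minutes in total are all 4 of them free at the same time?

165

Bashir in UTC: 10:55-18:10, 18:15-20:00 (add 4h to convert from UTC-4).
Oliver in UTC: 09:55-10:20, 12:00-17:10 (add 4h to convert from UTC-4).
Tara in UTC: 14:25-20:00 (subtract 1h to convert from UTC+1).
Kavya in UTC: 08:20-09:30, 13:00-18:25, 18:50-20:00 (subtract 1h to convert from UTC+1).
Bashir ∩ Oliver: 12:00-17:10.
Bashir ∩ Oliver ∩ Tara: 14:25-17:10.
Bashir ∩ Oliver ∩ Tara ∩ Kavya: 14:25-17:10.
So the common availability across everyone is 14:25-17:10.
That's a single block of 165 minutes.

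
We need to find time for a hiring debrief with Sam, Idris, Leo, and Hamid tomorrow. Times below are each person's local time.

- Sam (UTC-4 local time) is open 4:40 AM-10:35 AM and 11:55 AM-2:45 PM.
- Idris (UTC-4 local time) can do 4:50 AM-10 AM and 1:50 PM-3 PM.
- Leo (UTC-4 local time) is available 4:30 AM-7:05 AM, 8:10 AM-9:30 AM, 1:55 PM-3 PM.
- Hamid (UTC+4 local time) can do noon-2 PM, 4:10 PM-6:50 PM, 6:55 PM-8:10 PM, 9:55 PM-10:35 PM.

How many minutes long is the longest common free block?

80

Sam in UTC: 08:40-14:35, 15:55-18:45 (add 4h to convert from UTC-4).
Idris in UTC: 08:50-14:00, 17:50-19:00 (add 4h to convert from UTC-4).
Leo in UTC: 08:30-11:05, 12:10-13:30, 17:55-19:00 (add 4h to convert from UTC-4).
Hamid in UTC: 08:00-10:00, 12:10-14:50, 14:55-16:10, 17:55-18:35 (subtract 4h to convert from UTC+4).
Sam ∩ Idris: 08:50-14:00, 17:50-18:45.
Sam ∩ Idris ∩ Leo: 08:50-11:05, 12:10-13:30, 17:55-18:45.
Sam ∩ Idris ∩ Leo ∩ Hamid: 08:50-10:00, 12:10-13:30, 17:55-18:35.
The longest is 12:10-13:30 at 80 minutes.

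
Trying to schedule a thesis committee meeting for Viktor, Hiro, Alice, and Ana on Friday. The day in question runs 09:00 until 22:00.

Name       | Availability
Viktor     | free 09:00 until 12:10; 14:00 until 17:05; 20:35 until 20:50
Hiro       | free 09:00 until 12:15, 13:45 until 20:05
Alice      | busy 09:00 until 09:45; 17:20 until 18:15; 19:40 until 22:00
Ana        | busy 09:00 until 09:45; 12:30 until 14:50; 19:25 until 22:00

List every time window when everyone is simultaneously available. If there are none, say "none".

09:45-12:10, 14:50-17:05

Viktor free: 09:00-12:10, 14:00-17:05, 20:35-20:50.
Hiro free: 09:00-12:15, 13:45-20:05.
Alice free: 09:45-17:20, 18:15-19:40 (invert busy blocks within the working day).
Ana free: 09:45-12:30, 14:50-19:25 (invert busy blocks within the working day).
Viktor ∩ Hiro: 09:00-12:10, 14:00-17:05.
Viktor ∩ Hiro ∩ Alice: 09:45-12:10, 14:00-17:05.
Viktor ∩ Hiro ∩ Alice ∩ Ana: 09:45-12:10, 14:50-17:05.
So the common availability across everyone is 09:45-12:10, 14:50-17:05.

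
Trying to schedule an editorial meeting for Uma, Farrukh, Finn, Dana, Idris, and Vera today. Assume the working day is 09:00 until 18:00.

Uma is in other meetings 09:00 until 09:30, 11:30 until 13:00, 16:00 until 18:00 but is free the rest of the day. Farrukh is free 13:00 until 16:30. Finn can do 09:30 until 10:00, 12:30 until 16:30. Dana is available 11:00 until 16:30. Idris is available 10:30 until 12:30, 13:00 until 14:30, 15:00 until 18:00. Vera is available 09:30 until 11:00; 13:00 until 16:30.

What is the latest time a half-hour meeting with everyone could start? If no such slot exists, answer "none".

15:30

Uma free: 09:30-11:30, 13:00-16:00 (invert busy blocks within the working day).
Farrukh free: 13:00-16:30.
Finn free: 09:30-10:00, 12:30-16:30.
Dana free: 11:00-16:30.
Idris free: 10:30-12:30, 13:00-14:30, 15:00-18:00.
Vera free: 09:30-11:00, 13:00-16:30.
Uma ∩ Farrukh: 13:00-16:00.
Uma ∩ Farrukh ∩ Finn: 13:00-16:00.
Uma ∩ Farrukh ∩ Finn ∩ Dana: 13:00-16:00.
Uma ∩ Farrukh ∩ Finn ∩ Dana ∩ Idris: 13:00-14:30, 15:00-16:00.
Uma ∩ Farrukh ∩ Finn ∩ Dana ∩ Idris ∩ Vera: 13:00-14:30, 15:00-16:00.
The last common window of at least 30 minutes is 15:00-16:00; a 30-minute meeting can start as late as 15:30 and still end by 16:00.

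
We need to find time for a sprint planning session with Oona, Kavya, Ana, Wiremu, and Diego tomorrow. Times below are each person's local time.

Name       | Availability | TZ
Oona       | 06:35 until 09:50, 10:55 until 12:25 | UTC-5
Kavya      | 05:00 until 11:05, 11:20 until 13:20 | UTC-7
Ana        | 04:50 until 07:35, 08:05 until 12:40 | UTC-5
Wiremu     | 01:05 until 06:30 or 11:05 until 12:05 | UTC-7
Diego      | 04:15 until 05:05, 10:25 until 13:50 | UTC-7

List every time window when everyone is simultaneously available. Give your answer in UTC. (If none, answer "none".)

12:00-12:05

Oona in UTC: 11:35-14:50, 15:55-17:25 (add 5h to convert from UTC-5).
Kavya in UTC: 12:00-18:05, 18:20-20:20 (add 7h to convert from UTC-7).
Ana in UTC: 09:50-12:35, 13:05-17:40 (add 5h to convert from UTC-5).
Wiremu in UTC: 08:05-13:30, 18:05-19:05 (add 7h to convert from UTC-7).
Diego in UTC: 11:15-12:05, 17:25-20:50 (add 7h to convert from UTC-7).
Oona ∩ Kavya: 12:00-14:50, 15:55-17:25.
Oona ∩ Kavya ∩ Ana: 12:00-12:35, 13:05-14:50, 15:55-17:25.
Oona ∩ Kavya ∩ Ana ∩ Wiremu: 12:00-12:35, 13:05-13:30.
Oona ∩ Kavya ∩ Ana ∩ Wiremu ∩ Diego: 12:00-12:05.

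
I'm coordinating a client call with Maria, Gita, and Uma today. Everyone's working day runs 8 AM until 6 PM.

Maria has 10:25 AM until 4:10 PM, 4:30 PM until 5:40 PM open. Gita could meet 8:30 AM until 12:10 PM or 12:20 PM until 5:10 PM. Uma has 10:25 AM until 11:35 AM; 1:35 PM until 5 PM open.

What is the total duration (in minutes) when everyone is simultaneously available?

255

Maria ∩ Gita: 10:25-12:10, 12:20-16:10, 16:30-17:10.
Maria ∩ Gita ∩ Uma: 10:25-11:35, 13:35-16:10, 16:30-17:00.
Those are the intersection windows.
Summing the common windows: 70 + 155 + 30 = 255 minutes.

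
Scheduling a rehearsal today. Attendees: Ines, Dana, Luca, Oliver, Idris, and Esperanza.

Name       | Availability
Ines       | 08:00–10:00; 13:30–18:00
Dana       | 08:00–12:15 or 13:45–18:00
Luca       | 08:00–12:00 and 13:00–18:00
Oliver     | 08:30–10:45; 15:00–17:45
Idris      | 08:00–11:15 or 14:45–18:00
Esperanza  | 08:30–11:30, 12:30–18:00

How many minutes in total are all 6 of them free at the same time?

Ines ∩ Dana: 08:00-10:00, 13:45-18:00.
Ines ∩ Dana ∩ Luca: 08:00-10:00, 13:45-18:00.
Ines ∩ Dana ∩ Luca ∩ Oliver: 08:30-10:00, 15:00-17:45.
Ines ∩ Dana ∩ Luca ∩ Oliver ∩ Idris: 08:30-10:00, 15:00-17:45.
Ines ∩ Dana ∩ Luca ∩ Oliver ∩ Idris ∩ Esperanza: 08:30-10:00, 15:00-17:45.
Summing the common windows: 90 + 165 = 255 minutes.

255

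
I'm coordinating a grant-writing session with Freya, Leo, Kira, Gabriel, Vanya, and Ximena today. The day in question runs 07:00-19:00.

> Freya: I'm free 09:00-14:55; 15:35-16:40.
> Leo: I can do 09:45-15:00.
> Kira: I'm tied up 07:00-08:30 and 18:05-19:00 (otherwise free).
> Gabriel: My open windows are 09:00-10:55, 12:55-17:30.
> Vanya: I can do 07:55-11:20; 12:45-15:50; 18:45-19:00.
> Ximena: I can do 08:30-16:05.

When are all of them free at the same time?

09:45-10:55, 12:55-14:55

Freya free: 09:00-14:55, 15:35-16:40.
Leo free: 09:45-15:00.
Kira free: 08:30-18:05 (invert busy blocks within the working day).
Gabriel free: 09:00-10:55, 12:55-17:30.
Vanya free: 07:55-11:20, 12:45-15:50, 18:45-19:00.
Ximena free: 08:30-16:05.
Freya ∩ Leo: 09:45-14:55.
Freya ∩ Leo ∩ Kira: 09:45-14:55.
Freya ∩ Leo ∩ Kira ∩ Gabriel: 09:45-10:55, 12:55-14:55.
Freya ∩ Leo ∩ Kira ∩ Gabriel ∩ Vanya: 09:45-10:55, 12:55-14:55.
Freya ∩ Leo ∩ Kira ∩ Gabriel ∩ Vanya ∩ Ximena: 09:45-10:55, 12:55-14:55.
So the common availability across everyone is 09:45-10:55, 12:55-14:55.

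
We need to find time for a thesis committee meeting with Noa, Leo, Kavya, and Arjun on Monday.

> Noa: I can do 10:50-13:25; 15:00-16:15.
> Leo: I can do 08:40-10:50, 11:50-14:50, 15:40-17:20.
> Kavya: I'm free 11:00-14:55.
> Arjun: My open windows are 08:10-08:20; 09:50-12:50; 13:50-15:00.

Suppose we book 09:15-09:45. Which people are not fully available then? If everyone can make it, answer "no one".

Arjun, Kavya, Noa

Noa: not fully free for 09:15-09:45. Leo: free for 09:15-09:45. Kavya: not fully free for 09:15-09:45. Arjun: not fully free for 09:15-09:45.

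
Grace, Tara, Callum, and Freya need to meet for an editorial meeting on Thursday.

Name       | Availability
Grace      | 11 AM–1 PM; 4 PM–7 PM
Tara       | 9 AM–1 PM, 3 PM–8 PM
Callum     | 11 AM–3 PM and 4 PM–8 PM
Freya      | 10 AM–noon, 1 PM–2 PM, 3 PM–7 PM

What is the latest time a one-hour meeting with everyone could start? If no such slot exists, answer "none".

Grace ∩ Tara: 11:00-13:00, 16:00-19:00.
Grace ∩ Tara ∩ Callum: 11:00-13:00, 16:00-19:00.
Grace ∩ Tara ∩ Callum ∩ Freya: 11:00-12:00, 16:00-19:00.
The last common window of at least 60 minutes is 16:00-19:00; a 60-minute meeting can start as late as 18:00 and still end by 19:00.

18:00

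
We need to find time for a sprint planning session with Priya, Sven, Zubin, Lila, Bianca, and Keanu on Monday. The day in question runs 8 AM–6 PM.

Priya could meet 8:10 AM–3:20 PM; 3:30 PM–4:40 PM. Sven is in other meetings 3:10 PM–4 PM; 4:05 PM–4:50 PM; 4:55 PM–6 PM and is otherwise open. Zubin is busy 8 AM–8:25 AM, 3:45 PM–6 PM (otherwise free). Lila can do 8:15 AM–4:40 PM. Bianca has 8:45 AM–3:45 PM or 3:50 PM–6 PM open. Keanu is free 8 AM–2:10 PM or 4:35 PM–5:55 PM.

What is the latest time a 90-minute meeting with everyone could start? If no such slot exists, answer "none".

12:40

Priya free: 08:10-15:20, 15:30-16:40.
Sven free: 08:00-15:10, 16:00-16:05, 16:50-16:55 (invert busy blocks within the working day).
Zubin free: 08:25-15:45 (invert busy blocks within the working day).
Lila free: 08:15-16:40.
Bianca free: 08:45-15:45, 15:50-18:00.
Keanu free: 08:00-14:10, 16:35-17:55.
Priya ∩ Sven: 08:10-15:10, 16:00-16:05.
Priya ∩ Sven ∩ Zubin: 08:25-15:10.
Priya ∩ Sven ∩ Zubin ∩ Lila: 08:25-15:10.
Priya ∩ Sven ∩ Zubin ∩ Lila ∩ Bianca: 08:45-15:10.
Priya ∩ Sven ∩ Zubin ∩ Lila ∩ Bianca ∩ Keanu: 08:45-14:10.
So the common availability across everyone is 08:45-14:10.
The last common window of at least 90 minutes is 08:45-14:10; a 90-minute meeting can start as late as 12:40 and still end by 14:10.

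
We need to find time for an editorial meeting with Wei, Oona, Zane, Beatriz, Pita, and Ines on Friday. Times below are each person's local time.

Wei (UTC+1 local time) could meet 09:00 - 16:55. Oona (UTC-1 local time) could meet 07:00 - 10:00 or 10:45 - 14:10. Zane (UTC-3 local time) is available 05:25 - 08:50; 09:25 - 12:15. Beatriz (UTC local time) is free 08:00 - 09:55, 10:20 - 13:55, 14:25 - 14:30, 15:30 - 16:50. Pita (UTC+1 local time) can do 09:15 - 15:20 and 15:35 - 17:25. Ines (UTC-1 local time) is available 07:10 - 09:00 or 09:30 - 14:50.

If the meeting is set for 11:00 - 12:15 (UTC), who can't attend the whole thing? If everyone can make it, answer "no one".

Wei in UTC: 08:00-15:55 (subtract 1h to convert from UTC+1).
Oona in UTC: 08:00-11:00, 11:45-15:10 (add 1h to convert from UTC-1).
Zane in UTC: 08:25-11:50, 12:25-15:15 (add 3h to convert from UTC-3).
Beatriz in UTC: 08:00-09:55, 10:20-13:55, 14:25-14:30, 15:30-16:50.
Pita in UTC: 08:15-14:20, 14:35-16:25 (subtract 1h to convert from UTC+1).
Ines in UTC: 08:10-10:00, 10:30-15:50 (add 1h to convert from UTC-1).
Wei: free for 11:00-12:15. Oona: not fully free for 11:00-12:15. Zane: not fully free for 11:00-12:15. Beatriz: free for 11:00-12:15. Pita: free for 11:00-12:15. Ines: free for 11:00-12:15.

Oona, Zane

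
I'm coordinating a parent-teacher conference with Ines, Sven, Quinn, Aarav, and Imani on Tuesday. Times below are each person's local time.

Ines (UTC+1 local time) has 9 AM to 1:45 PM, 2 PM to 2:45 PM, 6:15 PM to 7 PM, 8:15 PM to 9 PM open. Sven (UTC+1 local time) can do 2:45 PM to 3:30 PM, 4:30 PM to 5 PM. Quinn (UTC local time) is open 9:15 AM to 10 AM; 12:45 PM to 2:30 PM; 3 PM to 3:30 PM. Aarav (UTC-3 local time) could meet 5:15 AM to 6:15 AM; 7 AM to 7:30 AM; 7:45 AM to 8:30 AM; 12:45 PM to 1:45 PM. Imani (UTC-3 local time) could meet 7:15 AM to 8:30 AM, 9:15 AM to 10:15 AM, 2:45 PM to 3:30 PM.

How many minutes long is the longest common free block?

Ines in UTC: 08:00-12:45, 13:00-13:45, 17:15-18:00, 19:15-20:00 (subtract 1h to convert from UTC+1).
Sven in UTC: 13:45-14:30, 15:30-16:00 (subtract 1h to convert from UTC+1).
Quinn in UTC: 09:15-10:00, 12:45-14:30, 15:00-15:30.
Aarav in UTC: 08:15-09:15, 10:00-10:30, 10:45-11:30, 15:45-16:45 (add 3h to convert from UTC-3).
Imani in UTC: 10:15-11:30, 12:15-13:15, 17:45-18:30 (add 3h to convert from UTC-3).
Ines ∩ Sven: ∅.
Ines ∩ Sven ∩ Quinn: ∅.
Ines ∩ Sven ∩ Quinn ∩ Aarav: ∅.
Ines ∩ Sven ∩ Quinn ∩ Aarav ∩ Imani: ∅.
There is no time when everyone is free.
No common window exists, so the longest block is 0 minutes.

0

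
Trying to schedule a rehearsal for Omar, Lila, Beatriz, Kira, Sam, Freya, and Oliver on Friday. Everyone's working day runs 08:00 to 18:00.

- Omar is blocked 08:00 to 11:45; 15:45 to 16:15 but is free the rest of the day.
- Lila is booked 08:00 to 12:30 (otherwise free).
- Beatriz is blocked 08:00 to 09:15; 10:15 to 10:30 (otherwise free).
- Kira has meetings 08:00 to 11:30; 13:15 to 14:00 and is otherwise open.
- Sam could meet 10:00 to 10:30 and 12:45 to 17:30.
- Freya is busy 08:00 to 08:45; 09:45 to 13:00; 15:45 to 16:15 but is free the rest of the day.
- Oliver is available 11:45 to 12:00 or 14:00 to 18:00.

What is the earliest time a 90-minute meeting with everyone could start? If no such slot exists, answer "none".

14:00

Omar free: 11:45-15:45, 16:15-18:00 (invert busy blocks within the working day).
Lila free: 12:30-18:00 (invert busy blocks within the working day).
Beatriz free: 09:15-10:15, 10:30-18:00 (invert busy blocks within the working day).
Kira free: 11:30-13:15, 14:00-18:00 (invert busy blocks within the working day).
Sam free: 10:00-10:30, 12:45-17:30.
Freya free: 08:45-09:45, 13:00-15:45, 16:15-18:00 (invert busy blocks within the working day).
Oliver free: 11:45-12:00, 14:00-18:00.
Omar ∩ Lila: 12:30-15:45, 16:15-18:00.
Omar ∩ Lila ∩ Beatriz: 12:30-15:45, 16:15-18:00.
Omar ∩ Lila ∩ Beatriz ∩ Kira: 12:30-13:15, 14:00-15:45, 16:15-18:00.
Omar ∩ Lila ∩ Beatriz ∩ Kira ∩ Sam: 12:45-13:15, 14:00-15:45, 16:15-17:30.
Omar ∩ Lila ∩ Beatriz ∩ Kira ∩ Sam ∩ Freya: 13:00-13:15, 14:00-15:45, 16:15-17:30.
Omar ∩ Lila ∩ Beatriz ∩ Kira ∩ Sam ∩ Freya ∩ Oliver: 14:00-15:45, 16:15-17:30.
So the common availability across everyone is 14:00-15:45, 16:15-17:30.
The first common window of at least 90 minutes is 14:00-15:45, so the earliest start is 14:00.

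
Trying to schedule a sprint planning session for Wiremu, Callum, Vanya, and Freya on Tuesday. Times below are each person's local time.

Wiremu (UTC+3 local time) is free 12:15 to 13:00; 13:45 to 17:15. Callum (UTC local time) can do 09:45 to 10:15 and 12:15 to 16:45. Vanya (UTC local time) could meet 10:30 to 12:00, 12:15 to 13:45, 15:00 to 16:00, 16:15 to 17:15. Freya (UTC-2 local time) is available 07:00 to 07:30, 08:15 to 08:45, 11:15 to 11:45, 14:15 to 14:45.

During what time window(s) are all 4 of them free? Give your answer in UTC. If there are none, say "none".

Wiremu in UTC: 09:15-10:00, 10:45-14:15 (subtract 3h to convert from UTC+3).
Callum in UTC: 09:45-10:15, 12:15-16:45.
Vanya in UTC: 10:30-12:00, 12:15-13:45, 15:00-16:00, 16:15-17:15.
Freya in UTC: 09:00-09:30, 10:15-10:45, 13:15-13:45, 16:15-16:45 (add 2h to convert from UTC-2).
Wiremu ∩ Callum: 09:45-10:00, 12:15-14:15.
Wiremu ∩ Callum ∩ Vanya: 12:15-13:45.
Wiremu ∩ Callum ∩ Vanya ∩ Freya: 13:15-13:45.
So the common availability across everyone is 13:15-13:45.

13:15-13:45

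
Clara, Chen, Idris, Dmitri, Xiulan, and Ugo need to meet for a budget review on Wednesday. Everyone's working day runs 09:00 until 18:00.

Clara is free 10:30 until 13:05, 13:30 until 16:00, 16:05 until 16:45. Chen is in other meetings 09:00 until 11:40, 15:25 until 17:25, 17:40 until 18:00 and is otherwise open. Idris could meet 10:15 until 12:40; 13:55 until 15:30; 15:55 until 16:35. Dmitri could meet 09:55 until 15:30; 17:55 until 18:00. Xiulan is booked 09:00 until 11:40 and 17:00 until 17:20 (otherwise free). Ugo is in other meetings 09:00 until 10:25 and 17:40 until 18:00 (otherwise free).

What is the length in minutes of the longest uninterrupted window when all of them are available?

90

Clara free: 10:30-13:05, 13:30-16:00, 16:05-16:45.
Chen free: 11:40-15:25, 17:25-17:40 (invert busy blocks within the working day).
Idris free: 10:15-12:40, 13:55-15:30, 15:55-16:35.
Dmitri free: 09:55-15:30, 17:55-18:00.
Xiulan free: 11:40-17:00, 17:20-18:00 (invert busy blocks within the working day).
Ugo free: 10:25-17:40 (invert busy blocks within the working day).
Clara ∩ Chen: 11:40-13:05, 13:30-15:25.
Clara ∩ Chen ∩ Idris: 11:40-12:40, 13:55-15:25.
Clara ∩ Chen ∩ Idris ∩ Dmitri: 11:40-12:40, 13:55-15:25.
Clara ∩ Chen ∩ Idris ∩ Dmitri ∩ Xiulan: 11:40-12:40, 13:55-15:25.
Clara ∩ Chen ∩ Idris ∩ Dmitri ∩ Xiulan ∩ Ugo: 11:40-12:40, 13:55-15:25.
So the common availability across everyone is 11:40-12:40, 13:55-15:25.
The longest is 13:55-15:25 at 90 minutes.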